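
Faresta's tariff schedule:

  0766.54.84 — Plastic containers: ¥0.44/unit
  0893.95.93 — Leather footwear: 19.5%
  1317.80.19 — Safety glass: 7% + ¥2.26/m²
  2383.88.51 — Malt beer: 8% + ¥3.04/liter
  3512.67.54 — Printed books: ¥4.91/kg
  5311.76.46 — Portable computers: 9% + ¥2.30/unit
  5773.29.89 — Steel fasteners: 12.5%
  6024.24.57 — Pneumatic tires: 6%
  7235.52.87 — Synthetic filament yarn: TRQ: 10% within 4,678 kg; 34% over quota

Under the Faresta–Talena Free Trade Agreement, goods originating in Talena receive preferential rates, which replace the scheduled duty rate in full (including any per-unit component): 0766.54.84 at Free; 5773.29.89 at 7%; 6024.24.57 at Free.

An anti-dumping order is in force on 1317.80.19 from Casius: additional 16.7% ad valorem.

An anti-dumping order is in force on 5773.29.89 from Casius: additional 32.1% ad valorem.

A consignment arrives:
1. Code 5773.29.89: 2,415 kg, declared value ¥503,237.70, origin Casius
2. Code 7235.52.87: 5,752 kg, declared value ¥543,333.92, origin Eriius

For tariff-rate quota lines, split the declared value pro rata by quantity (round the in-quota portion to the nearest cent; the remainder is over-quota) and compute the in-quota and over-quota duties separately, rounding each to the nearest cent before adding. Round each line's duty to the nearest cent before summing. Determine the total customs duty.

Line 1 (5773.29.89, Casius, 2,415 kg, ¥503,237.70):
Base rate for 5773.29.89 is 12.5%.
5773.29.89 has an FTA preferential rate, but origin Casius is not Talena; base rate stands.
Additional duty on 5773.29.89 from Casius: +32.1%. Applied ad valorem rate: 12.5% + 32.1% = 44.6%.
Duty = ¥503,237.70 × 44.6% = ¥224,444.01.
Line 2 (7235.52.87, Eriius, 5,752 kg, ¥543,333.92):
Code 7235.52.87 is under a tariff-rate quota (threshold 4,678 kg). In-quota: 4,678 kg at 10%; over-quota: 1,074 kg at 34%.
Pro-rata value split: in-quota = ¥543,333.92 × 4,678/5,752 = ¥441,883.88; over-quota = ¥543,333.92 − ¥441,883.88 = ¥101,450.04.
In-quota duty = ¥441,883.88 × 10% = ¥44,188.39. Over-quota duty = ¥101,450.04 × 34% = ¥34,493.01.
Line duty = ¥44,188.39 + ¥34,493.01 = ¥78,681.40.
Total = ¥224,444.01 + ¥78,681.40 = ¥303,125.41.

¥303,125.41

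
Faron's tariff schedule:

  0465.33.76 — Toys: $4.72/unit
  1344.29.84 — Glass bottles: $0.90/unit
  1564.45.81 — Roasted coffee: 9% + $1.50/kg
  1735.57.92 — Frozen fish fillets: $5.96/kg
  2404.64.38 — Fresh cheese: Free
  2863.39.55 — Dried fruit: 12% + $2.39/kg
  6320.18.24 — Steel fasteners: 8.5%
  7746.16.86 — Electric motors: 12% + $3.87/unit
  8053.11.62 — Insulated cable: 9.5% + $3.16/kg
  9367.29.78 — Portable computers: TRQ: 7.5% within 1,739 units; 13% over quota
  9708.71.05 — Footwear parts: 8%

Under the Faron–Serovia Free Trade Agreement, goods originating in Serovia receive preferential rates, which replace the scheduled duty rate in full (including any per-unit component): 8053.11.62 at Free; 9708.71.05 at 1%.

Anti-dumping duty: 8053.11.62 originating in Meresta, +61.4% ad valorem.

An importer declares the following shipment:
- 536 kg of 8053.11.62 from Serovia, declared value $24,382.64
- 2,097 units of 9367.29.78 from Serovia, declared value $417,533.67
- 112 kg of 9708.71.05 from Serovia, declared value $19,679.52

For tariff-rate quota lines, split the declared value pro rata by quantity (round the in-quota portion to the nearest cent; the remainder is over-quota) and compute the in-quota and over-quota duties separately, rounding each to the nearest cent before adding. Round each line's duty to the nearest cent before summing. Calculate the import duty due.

Line 1 (8053.11.62, Serovia, 536 kg, $24,382.64):
Base rate for 8053.11.62 is 9.5% + $3.16/kg.
Origin Serovia qualifies under the Faron–Serovia agreement and 8053.11.62 is covered: preferential rate Free applies instead.
The additional-duty order on 8053.11.62 targets Meresta, not Serovia; it does not apply.
Duty = $24,382.64 × 0% = $0.00.
Line 2 (9367.29.78, Serovia, 2,097 units, $417,533.67):
Code 9367.29.78 is under a tariff-rate quota (threshold 1,739 units). In-quota: 1,739 units at 7.5%; over-quota: 358 units at 13%.
Pro-rata value split: in-quota = $417,533.67 × 1,739/2,097 = $346,252.29; over-quota = $417,533.67 − $346,252.29 = $71,281.38.
In-quota duty = $346,252.29 × 7.5% = $25,968.92. Over-quota duty = $71,281.38 × 13% = $9,266.58.
Line duty = $25,968.92 + $9,266.58 = $35,235.50.
Line 3 (9708.71.05, Serovia, 112 kg, $19,679.52):
Base rate for 9708.71.05 is 8%.
Origin Serovia qualifies under the Faron–Serovia agreement and 9708.71.05 is covered: preferential rate 1% applies instead.
Duty = $19,679.52 × 1% = $196.80.
Total = $0.00 + $35,235.50 + $196.80 = $35,432.30.

$35,432.30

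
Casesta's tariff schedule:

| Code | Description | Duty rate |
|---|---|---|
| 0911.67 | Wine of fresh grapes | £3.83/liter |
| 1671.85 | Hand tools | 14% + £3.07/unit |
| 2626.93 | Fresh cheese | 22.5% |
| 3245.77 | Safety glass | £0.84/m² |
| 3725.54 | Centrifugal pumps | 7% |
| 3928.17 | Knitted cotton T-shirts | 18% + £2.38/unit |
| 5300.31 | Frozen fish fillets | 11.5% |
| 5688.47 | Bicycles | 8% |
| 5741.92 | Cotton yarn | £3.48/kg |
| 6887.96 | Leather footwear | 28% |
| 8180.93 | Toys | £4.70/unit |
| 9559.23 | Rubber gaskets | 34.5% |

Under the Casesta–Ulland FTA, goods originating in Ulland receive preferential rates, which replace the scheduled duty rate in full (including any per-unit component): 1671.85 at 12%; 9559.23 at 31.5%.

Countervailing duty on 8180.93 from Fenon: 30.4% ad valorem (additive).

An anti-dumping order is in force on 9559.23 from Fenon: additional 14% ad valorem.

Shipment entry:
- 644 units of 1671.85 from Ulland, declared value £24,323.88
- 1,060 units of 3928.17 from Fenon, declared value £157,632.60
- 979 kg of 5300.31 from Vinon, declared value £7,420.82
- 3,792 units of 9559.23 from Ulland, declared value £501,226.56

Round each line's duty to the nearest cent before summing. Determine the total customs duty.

Line 1 (1671.85, Ulland, 644 units, £24,323.88):
Base rate for 1671.85 is 14% + £3.07/unit.
Origin Ulland qualifies under the Casesta–Ulland agreement and 1671.85 is covered: preferential rate 12% applies instead.
Duty = £24,323.88 × 12% = £2,918.87.
Line 2 (3928.17, Fenon, 1,060 units, £157,632.60):
Base rate for 3928.17 is 18% + £2.38/unit.
Duty = £157,632.60 × 18% + 1,060 × £2.38 = £30,896.67.
Line 3 (5300.31, Vinon, 979 kg, £7,420.82):
Base rate for 5300.31 is 11.5%.
Duty = £7,420.82 × 11.5% = £853.39.
Line 4 (9559.23, Ulland, 3,792 units, £501,226.56):
Base rate for 9559.23 is 34.5%.
Origin Ulland qualifies under the Casesta–Ulland agreement and 9559.23 is covered: preferential rate 31.5% applies instead.
The additional-duty order on 9559.23 targets Fenon, not Ulland; it does not apply.
Duty = £501,226.56 × 31.5% = £157,886.37.
Total = £2,918.87 + £30,896.67 + £853.39 + £157,886.37 = £192,555.30.

£192,555.30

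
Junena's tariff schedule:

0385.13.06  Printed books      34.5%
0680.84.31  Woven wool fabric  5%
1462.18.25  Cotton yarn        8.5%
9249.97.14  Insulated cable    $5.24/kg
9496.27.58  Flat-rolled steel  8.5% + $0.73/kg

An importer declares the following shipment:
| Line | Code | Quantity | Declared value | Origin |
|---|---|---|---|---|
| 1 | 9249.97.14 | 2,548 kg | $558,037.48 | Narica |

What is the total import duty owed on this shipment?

Line 1 (9249.97.14, Narica, 2,548 kg, $558,037.48):
Base rate for 9249.97.14 is $5.24/kg.
Duty = 2,548 × $5.24 = $13,351.52.

$13,351.52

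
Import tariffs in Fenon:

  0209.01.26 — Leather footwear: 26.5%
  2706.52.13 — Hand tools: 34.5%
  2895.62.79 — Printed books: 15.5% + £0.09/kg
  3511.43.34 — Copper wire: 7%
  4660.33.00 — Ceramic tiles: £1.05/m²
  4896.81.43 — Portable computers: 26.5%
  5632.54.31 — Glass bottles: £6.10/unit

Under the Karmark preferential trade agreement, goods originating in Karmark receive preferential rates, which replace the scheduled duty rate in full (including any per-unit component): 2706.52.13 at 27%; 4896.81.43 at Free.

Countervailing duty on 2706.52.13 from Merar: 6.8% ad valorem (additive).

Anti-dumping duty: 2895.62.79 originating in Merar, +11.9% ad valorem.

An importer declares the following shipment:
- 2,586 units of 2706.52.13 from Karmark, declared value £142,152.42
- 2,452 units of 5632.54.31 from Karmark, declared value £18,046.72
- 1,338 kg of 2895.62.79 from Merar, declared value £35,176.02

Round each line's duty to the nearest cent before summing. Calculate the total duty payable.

£63,097.00

Line 1 (2706.52.13, Karmark, 2,586 units, £142,152.42):
Base rate for 2706.52.13 is 34.5%.
Origin Karmark qualifies under the Fenon–Karmark agreement and 2706.52.13 is covered: preferential rate 27% applies instead.
The additional-duty order on 2706.52.13 targets Merar, not Karmark; it does not apply.
Duty = £142,152.42 × 27% = £38,381.15.
Line 2 (5632.54.31, Karmark, 2,452 units, £18,046.72):
Base rate for 5632.54.31 is £6.10/unit.
Origin Karmark is the FTA partner but 5632.54.31 is not on the preference list; base rate stands.
Duty = 2,452 × £6.10 = £14,957.20.
Line 3 (2895.62.79, Merar, 1,338 kg, £35,176.02):
Base rate for 2895.62.79 is 15.5% + £0.09/kg.
Additional duty on 2895.62.79 from Merar: +11.9%. Applied ad valorem rate: 15.5% + 11.9% = 27.4%.
Duty = £35,176.02 × 27.4% + 1,338 × £0.09 = £9,758.65.
Total = £38,381.15 + £14,957.20 + £9,758.65 = £63,097.00.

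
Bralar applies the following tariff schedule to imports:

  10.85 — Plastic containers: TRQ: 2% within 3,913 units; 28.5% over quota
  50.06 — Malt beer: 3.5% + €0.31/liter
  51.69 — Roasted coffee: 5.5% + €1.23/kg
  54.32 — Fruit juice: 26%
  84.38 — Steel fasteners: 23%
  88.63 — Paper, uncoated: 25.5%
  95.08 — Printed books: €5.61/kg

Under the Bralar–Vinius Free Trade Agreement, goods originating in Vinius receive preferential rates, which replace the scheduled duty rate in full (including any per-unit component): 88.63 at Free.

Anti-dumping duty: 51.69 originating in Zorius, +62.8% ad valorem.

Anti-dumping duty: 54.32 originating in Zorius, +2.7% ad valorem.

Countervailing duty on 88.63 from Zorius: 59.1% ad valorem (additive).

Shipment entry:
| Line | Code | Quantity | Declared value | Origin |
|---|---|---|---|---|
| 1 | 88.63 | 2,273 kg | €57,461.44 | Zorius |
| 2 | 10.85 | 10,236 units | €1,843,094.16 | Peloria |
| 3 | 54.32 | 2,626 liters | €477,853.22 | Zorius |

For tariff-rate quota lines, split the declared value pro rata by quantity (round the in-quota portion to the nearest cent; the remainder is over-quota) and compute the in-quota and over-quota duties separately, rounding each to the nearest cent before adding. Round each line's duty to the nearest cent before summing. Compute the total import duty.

Line 1 (88.63, Zorius, 2,273 kg, €57,461.44):
Base rate for 88.63 is 25.5%.
88.63 has an FTA preferential rate, but origin Zorius is not Vinius; base rate stands.
Additional duty on 88.63 from Zorius: +59.1%. Applied ad valorem rate: 25.5% + 59.1% = 84.6%.
Duty = €57,461.44 × 84.6% = €48,612.38.
Line 2 (10.85, Peloria, 10,236 units, €1,843,094.16):
Code 10.85 is under a tariff-rate quota (threshold 3,913 units). In-quota: 3,913 units at 2%; over-quota: 6,323 units at 28.5%.
Pro-rata value split: in-quota = €1,843,094.16 × 3,913/10,236 = €704,574.78; over-quota = €1,843,094.16 − €704,574.78 = €1,138,519.38.
In-quota duty = €704,574.78 × 2% = €14,091.50. Over-quota duty = €1,138,519.38 × 28.5% = €324,478.02.
Line duty = €14,091.50 + €324,478.02 = €338,569.52.
Line 3 (54.32, Zorius, 2,626 liters, €477,853.22):
Base rate for 54.32 is 26%.
Additional duty on 54.32 from Zorius: +2.7%. Applied ad valorem rate: 26% + 2.7% = 28.7%.
Duty = €477,853.22 × 28.7% = €137,143.87.
Total = €48,612.38 + €338,569.52 + €137,143.87 = €524,325.77.

€524,325.77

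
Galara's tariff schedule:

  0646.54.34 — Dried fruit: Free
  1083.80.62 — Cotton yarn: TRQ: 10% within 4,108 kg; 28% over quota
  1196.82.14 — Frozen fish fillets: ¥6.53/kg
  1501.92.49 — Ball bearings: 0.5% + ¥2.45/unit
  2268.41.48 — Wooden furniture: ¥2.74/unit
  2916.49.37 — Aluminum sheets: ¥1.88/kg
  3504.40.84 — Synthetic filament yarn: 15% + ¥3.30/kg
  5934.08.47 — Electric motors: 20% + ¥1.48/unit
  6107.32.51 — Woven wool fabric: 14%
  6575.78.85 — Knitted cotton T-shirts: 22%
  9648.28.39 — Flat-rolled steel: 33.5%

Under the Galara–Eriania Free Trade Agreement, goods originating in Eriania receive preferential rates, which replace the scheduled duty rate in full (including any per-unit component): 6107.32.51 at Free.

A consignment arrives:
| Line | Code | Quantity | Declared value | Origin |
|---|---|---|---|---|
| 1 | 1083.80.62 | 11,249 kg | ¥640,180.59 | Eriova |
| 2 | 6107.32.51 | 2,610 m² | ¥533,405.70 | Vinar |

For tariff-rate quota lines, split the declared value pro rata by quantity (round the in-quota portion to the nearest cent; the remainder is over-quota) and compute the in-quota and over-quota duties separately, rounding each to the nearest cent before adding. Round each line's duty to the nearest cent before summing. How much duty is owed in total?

¥211,845.84

Line 1 (1083.80.62, Eriova, 11,249 kg, ¥640,180.59):
Code 1083.80.62 is under a tariff-rate quota (threshold 4,108 kg). In-quota: 4,108 kg at 10%; over-quota: 7,141 kg at 28%.
Pro-rata value split: in-quota = ¥640,180.59 × 4,108/11,249 = ¥233,786.28; over-quota = ¥640,180.59 − ¥233,786.28 = ¥406,394.31.
In-quota duty = ¥233,786.28 × 10% = ¥23,378.63. Over-quota duty = ¥406,394.31 × 28% = ¥113,790.41.
Line duty = ¥23,378.63 + ¥113,790.41 = ¥137,169.04.
Line 2 (6107.32.51, Vinar, 2,610 m², ¥533,405.70):
Base rate for 6107.32.51 is 14%.
6107.32.51 has an FTA preferential rate, but origin Vinar is not Eriania; base rate stands.
Duty = ¥533,405.70 × 14% = ¥74,676.80.
Total = ¥137,169.04 + ¥74,676.80 = ¥211,845.84.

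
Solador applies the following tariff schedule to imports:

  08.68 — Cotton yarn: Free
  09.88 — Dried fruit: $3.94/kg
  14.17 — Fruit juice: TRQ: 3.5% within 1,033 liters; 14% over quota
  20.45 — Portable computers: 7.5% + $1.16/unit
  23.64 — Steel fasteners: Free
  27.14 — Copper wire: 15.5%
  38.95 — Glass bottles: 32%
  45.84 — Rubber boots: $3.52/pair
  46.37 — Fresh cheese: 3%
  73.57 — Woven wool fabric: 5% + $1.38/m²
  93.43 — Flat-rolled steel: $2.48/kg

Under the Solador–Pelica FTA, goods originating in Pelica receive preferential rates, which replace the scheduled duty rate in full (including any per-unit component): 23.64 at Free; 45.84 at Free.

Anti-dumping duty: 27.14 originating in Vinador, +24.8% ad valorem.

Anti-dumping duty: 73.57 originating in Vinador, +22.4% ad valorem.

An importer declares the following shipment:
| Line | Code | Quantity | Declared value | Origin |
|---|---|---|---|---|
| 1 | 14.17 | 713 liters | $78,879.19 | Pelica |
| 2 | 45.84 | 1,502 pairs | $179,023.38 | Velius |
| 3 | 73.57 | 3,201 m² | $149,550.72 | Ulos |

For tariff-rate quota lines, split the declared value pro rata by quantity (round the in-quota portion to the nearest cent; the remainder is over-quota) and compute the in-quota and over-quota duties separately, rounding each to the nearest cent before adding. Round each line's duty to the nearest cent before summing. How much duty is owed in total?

Line 1 (14.17, Pelica, 713 liters, $78,879.19):
Code 14.17 is under a tariff-rate quota (threshold 1,033 liters). Quantity 713 liters is within the quota, so the in-quota rate 3.5% applies to the full value.
Duty = $78,879.19 × 3.5% = $2,760.77.
Line 2 (45.84, Velius, 1,502 pairs, $179,023.38):
Base rate for 45.84 is $3.52/pair.
45.84 has an FTA preferential rate, but origin Velius is not Pelica; base rate stands.
Duty = 1,502 × $3.52 = $5,287.04.
Line 3 (73.57, Ulos, 3,201 m², $149,550.72):
Base rate for 73.57 is 5% + $1.38/m².
The additional-duty order on 73.57 targets Vinador, not Ulos; it does not apply.
Duty = $149,550.72 × 5% + 3,201 × $1.38 = $11,894.92.
Total = $2,760.77 + $5,287.04 + $11,894.92 = $19,942.73.

$19,942.73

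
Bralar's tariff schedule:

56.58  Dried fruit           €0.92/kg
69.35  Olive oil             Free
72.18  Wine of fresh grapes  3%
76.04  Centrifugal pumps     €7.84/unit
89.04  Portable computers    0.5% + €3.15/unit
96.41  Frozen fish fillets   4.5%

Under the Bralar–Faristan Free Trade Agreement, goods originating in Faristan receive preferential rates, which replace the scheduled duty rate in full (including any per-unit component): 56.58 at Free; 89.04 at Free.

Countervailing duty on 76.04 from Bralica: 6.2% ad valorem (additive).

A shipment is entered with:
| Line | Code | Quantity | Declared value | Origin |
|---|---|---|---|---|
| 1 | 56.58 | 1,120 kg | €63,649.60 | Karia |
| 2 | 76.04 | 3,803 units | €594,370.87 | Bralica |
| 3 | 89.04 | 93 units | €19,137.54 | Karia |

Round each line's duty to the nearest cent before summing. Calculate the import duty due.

€68,085.55

Line 1 (56.58, Karia, 1,120 kg, €63,649.60):
Base rate for 56.58 is €0.92/kg.
56.58 has an FTA preferential rate, but origin Karia is not Faristan; base rate stands.
Duty = 1,120 × €0.92 = €1,030.40.
Line 2 (76.04, Bralica, 3,803 units, €594,370.87):
Base rate for 76.04 is €7.84/unit.
Additional duty on 76.04 from Bralica: +6.2% ad valorem. Applied ad valorem rate = 6.2%.
Duty = €594,370.87 × 6.2% + 3,803 × €7.84 = €66,666.51.
Line 3 (89.04, Karia, 93 units, €19,137.54):
Base rate for 89.04 is 0.5% + €3.15/unit.
89.04 has an FTA preferential rate, but origin Karia is not Faristan; base rate stands.
Duty = €19,137.54 × 0.5% + 93 × €3.15 = €388.64.
Total = €1,030.40 + €66,666.51 + €388.64 = €68,085.55.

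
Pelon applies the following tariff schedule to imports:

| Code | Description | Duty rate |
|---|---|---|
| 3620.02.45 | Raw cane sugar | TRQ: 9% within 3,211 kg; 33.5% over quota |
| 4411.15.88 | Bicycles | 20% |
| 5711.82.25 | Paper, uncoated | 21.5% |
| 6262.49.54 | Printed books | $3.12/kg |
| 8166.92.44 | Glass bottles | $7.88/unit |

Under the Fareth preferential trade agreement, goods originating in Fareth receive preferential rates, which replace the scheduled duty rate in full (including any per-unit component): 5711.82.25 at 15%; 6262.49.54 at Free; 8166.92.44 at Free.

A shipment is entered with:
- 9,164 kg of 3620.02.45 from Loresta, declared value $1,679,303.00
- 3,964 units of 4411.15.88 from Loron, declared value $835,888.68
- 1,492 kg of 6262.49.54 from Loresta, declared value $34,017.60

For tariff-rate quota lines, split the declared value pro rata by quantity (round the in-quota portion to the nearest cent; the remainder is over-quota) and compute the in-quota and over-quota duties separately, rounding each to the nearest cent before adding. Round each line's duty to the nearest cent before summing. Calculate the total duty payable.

$590,237.43

Line 1 (3620.02.45, Loresta, 9,164 kg, $1,679,303.00):
Code 3620.02.45 is under a tariff-rate quota (threshold 3,211 kg). In-quota: 3,211 kg at 9%; over-quota: 5,953 kg at 33.5%.
Pro-rata value split: in-quota = $1,679,303.00 × 3,211/9,164 = $588,415.75; over-quota = $1,679,303.00 − $588,415.75 = $1,090,887.25.
In-quota duty = $588,415.75 × 9% = $52,957.42. Over-quota duty = $1,090,887.25 × 33.5% = $365,447.23.
Line duty = $52,957.42 + $365,447.23 = $418,404.65.
Line 2 (4411.15.88, Loron, 3,964 units, $835,888.68):
Base rate for 4411.15.88 is 20%.
Duty = $835,888.68 × 20% = $167,177.74.
Line 3 (6262.49.54, Loresta, 1,492 kg, $34,017.60):
Base rate for 6262.49.54 is $3.12/kg.
6262.49.54 has an FTA preferential rate, but origin Loresta is not Fareth; base rate stands.
Duty = 1,492 × $3.12 = $4,655.04.
Total = $418,404.65 + $167,177.74 + $4,655.04 = $590,237.43.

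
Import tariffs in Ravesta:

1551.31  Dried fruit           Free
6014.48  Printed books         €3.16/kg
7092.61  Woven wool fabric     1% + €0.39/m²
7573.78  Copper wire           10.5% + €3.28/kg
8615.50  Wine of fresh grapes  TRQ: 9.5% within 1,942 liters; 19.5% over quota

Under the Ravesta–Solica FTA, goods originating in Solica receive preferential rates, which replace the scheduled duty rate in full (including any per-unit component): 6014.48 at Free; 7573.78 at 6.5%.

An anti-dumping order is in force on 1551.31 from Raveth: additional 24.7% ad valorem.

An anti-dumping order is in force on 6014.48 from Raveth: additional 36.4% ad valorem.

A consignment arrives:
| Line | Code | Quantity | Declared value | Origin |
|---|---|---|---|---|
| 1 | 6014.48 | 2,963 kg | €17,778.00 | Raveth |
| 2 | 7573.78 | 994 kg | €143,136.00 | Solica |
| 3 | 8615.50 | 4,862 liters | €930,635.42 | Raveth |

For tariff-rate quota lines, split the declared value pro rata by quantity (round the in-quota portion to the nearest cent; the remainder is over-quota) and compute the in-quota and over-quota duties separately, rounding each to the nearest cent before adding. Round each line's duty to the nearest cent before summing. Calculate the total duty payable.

€169,440.19

Line 1 (6014.48, Raveth, 2,963 kg, €17,778.00):
Base rate for 6014.48 is €3.16/kg.
6014.48 has an FTA preferential rate, but origin Raveth is not Solica; base rate stands.
Additional duty on 6014.48 from Raveth: +36.4% ad valorem. Applied ad valorem rate = 36.4%.
Duty = €17,778.00 × 36.4% + 2,963 × €3.16 = €15,834.27.
Line 2 (7573.78, Solica, 994 kg, €143,136.00):
Base rate for 7573.78 is 10.5% + €3.28/kg.
Origin Solica qualifies under the Ravesta–Solica agreement and 7573.78 is covered: preferential rate 6.5% applies instead.
Duty = €143,136.00 × 6.5% = €9,303.84.
Line 3 (8615.50, Raveth, 4,862 liters, €930,635.42):
Code 8615.50 is under a tariff-rate quota (threshold 1,942 liters). In-quota: 1,942 liters at 9.5%; over-quota: 2,920 liters at 19.5%.
Pro-rata value split: in-quota = €930,635.42 × 1,942/4,862 = €371,718.22; over-quota = €930,635.42 − €371,718.22 = €558,917.20.
In-quota duty = €371,718.22 × 9.5% = €35,313.23. Over-quota duty = €558,917.20 × 19.5% = €108,988.85.
Line duty = €35,313.23 + €108,988.85 = €144,302.08.
Total = €15,834.27 + €9,303.84 + €144,302.08 = €169,440.19.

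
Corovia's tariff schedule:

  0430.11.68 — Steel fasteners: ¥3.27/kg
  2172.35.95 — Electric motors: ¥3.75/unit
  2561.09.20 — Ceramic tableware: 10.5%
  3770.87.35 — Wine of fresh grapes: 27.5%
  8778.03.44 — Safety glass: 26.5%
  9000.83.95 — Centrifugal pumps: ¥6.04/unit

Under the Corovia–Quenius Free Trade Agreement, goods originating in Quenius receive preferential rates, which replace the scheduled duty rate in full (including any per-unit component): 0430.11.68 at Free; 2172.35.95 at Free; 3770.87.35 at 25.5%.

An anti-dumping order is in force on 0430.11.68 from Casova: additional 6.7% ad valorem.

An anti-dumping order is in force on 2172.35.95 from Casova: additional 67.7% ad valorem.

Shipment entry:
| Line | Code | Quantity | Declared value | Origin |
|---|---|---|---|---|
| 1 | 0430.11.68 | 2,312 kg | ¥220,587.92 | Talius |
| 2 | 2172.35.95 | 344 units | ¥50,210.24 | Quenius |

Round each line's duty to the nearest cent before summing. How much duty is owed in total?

¥7,560.24

Line 1 (0430.11.68, Talius, 2,312 kg, ¥220,587.92):
Base rate for 0430.11.68 is ¥3.27/kg.
0430.11.68 has an FTA preferential rate, but origin Talius is not Quenius; base rate stands.
The additional-duty order on 0430.11.68 targets Casova, not Talius; it does not apply.
Duty = 2,312 × ¥3.27 = ¥7,560.24.
Line 2 (2172.35.95, Quenius, 344 units, ¥50,210.24):
Base rate for 2172.35.95 is ¥3.75/unit.
Origin Quenius qualifies under the Corovia–Quenius agreement and 2172.35.95 is covered: preferential rate Free applies instead.
The additional-duty order on 2172.35.95 targets Casova, not Quenius; it does not apply.
Duty = ¥50,210.24 × 0% = ¥0.00.
Total = ¥7,560.24 + ¥0.00 = ¥7,560.24.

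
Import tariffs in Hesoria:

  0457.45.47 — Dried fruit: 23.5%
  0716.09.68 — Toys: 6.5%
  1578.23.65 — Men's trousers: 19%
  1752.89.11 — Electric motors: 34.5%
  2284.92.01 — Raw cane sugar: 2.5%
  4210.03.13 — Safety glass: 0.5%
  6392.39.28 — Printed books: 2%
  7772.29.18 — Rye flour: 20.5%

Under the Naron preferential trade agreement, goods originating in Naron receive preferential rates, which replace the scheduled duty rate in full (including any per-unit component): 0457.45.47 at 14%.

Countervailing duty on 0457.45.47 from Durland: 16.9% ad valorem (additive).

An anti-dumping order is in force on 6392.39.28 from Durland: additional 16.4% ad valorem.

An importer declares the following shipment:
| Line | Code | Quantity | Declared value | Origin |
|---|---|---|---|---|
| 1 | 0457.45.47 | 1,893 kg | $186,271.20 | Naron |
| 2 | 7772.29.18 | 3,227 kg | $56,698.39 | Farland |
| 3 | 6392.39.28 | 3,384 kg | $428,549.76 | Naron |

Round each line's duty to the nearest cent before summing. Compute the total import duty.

Line 1 (0457.45.47, Naron, 1,893 kg, $186,271.20):
Base rate for 0457.45.47 is 23.5%.
Origin Naron qualifies under the Hesoria–Naron agreement and 0457.45.47 is covered: preferential rate 14% applies instead.
The additional-duty order on 0457.45.47 targets Durland, not Naron; it does not apply.
Duty = $186,271.20 × 14% = $26,077.97.
Line 2 (7772.29.18, Farland, 3,227 kg, $56,698.39):
Base rate for 7772.29.18 is 20.5%.
Duty = $56,698.39 × 20.5% = $11,623.17.
Line 3 (6392.39.28, Naron, 3,384 kg, $428,549.76):
Base rate for 6392.39.28 is 2%.
Origin Naron is the FTA partner but 6392.39.28 is not on the preference list; base rate stands.
The additional-duty order on 6392.39.28 targets Durland, not Naron; it does not apply.
Duty = $428,549.76 × 2% = $8,571.00.
Total = $26,077.97 + $11,623.17 + $8,571.00 = $46,272.14.

$46,272.14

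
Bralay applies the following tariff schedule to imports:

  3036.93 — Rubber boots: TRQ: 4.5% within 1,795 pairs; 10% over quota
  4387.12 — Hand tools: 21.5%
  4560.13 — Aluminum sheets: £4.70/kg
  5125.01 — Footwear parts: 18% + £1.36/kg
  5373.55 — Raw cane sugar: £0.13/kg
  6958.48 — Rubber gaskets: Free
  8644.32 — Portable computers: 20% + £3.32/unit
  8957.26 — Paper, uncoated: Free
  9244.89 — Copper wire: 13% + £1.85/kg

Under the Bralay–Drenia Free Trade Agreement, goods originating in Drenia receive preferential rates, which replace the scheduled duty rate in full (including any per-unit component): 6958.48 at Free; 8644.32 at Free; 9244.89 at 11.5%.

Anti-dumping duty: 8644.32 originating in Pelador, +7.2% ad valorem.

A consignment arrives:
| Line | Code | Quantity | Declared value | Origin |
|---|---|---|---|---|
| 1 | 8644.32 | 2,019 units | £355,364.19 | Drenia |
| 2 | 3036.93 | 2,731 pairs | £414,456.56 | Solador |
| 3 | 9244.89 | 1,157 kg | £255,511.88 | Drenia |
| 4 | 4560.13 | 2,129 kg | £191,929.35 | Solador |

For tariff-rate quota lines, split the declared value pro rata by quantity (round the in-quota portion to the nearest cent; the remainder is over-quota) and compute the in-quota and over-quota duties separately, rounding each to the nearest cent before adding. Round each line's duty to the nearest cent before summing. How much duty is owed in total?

£65,853.32

Line 1 (8644.32, Drenia, 2,019 units, £355,364.19):
Base rate for 8644.32 is 20% + £3.32/unit.
Origin Drenia qualifies under the Bralay–Drenia agreement and 8644.32 is covered: preferential rate Free applies instead.
The additional-duty order on 8644.32 targets Pelador, not Drenia; it does not apply.
Duty = £355,364.19 × 0% = £0.00.
Line 2 (3036.93, Solador, 2,731 pairs, £414,456.56):
Code 3036.93 is under a tariff-rate quota (threshold 1,795 pairs). In-quota: 1,795 pairs at 4.5%; over-quota: 936 pairs at 10%.
Pro-rata value split: in-quota = £414,456.56 × 1,795/2,731 = £272,409.20; over-quota = £414,456.56 − £272,409.20 = £142,047.36.
In-quota duty = £272,409.20 × 4.5% = £12,258.41. Over-quota duty = £142,047.36 × 10% = £14,204.74.
Line duty = £12,258.41 + £14,204.74 = £26,463.15.
Line 3 (9244.89, Drenia, 1,157 kg, £255,511.88):
Base rate for 9244.89 is 13% + £1.85/kg.
Origin Drenia qualifies under the Bralay–Drenia agreement and 9244.89 is covered: preferential rate 11.5% applies instead.
Duty = £255,511.88 × 11.5% = £29,383.87.
Line 4 (4560.13, Solador, 2,129 kg, £191,929.35):
Base rate for 4560.13 is £4.70/kg.
Duty = 2,129 × £4.70 = £10,006.30.
Total = £0.00 + £26,463.15 + £29,383.87 + £10,006.30 = £65,853.32.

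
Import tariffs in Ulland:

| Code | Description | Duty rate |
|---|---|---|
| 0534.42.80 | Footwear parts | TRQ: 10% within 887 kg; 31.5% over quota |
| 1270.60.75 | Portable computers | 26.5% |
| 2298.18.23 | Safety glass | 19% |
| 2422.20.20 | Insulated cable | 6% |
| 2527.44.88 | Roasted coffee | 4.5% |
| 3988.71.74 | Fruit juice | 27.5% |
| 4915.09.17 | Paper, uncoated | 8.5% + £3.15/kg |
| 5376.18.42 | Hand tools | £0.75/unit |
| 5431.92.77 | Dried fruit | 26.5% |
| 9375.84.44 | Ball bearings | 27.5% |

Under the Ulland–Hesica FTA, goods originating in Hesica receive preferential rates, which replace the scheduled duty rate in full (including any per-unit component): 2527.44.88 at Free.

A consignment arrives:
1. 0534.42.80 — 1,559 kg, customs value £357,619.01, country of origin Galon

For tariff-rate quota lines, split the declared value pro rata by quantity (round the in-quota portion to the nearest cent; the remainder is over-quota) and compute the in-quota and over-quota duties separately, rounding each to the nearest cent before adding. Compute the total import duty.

£68,904.17

Line 1 (0534.42.80, Galon, 1,559 kg, £357,619.01):
Code 0534.42.80 is under a tariff-rate quota (threshold 887 kg). In-quota: 887 kg at 10%; over-quota: 672 kg at 31.5%.
Pro-rata value split: in-quota = £357,619.01 × 887/1,559 = £203,468.93; over-quota = £357,619.01 − £203,468.93 = £154,150.08.
In-quota duty = £203,468.93 × 10% = £20,346.89. Over-quota duty = £154,150.08 × 31.5% = £48,557.28.
Line duty = £20,346.89 + £48,557.28 = £68,904.17.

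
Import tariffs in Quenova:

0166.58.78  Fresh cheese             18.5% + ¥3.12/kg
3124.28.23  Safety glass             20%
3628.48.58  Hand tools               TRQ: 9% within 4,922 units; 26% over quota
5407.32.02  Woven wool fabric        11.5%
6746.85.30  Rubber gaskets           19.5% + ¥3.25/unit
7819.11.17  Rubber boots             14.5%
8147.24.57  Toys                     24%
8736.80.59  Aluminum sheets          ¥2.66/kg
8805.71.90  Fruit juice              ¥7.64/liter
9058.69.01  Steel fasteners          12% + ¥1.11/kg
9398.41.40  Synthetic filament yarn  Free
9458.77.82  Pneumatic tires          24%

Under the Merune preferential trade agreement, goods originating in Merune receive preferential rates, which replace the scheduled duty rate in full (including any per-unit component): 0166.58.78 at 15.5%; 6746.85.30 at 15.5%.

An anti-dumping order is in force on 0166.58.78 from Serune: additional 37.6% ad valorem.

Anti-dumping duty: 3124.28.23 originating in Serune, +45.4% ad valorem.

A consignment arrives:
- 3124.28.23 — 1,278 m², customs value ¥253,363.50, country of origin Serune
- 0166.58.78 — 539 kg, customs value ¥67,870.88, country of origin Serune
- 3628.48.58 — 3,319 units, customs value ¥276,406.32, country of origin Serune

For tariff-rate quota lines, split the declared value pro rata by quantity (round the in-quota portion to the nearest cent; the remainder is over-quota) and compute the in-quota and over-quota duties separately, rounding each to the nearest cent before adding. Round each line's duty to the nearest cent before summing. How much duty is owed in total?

Line 1 (3124.28.23, Serune, 1,278 m², ¥253,363.50):
Base rate for 3124.28.23 is 20%.
Additional duty on 3124.28.23 from Serune: +45.4%. Applied ad valorem rate: 20% + 45.4% = 65.4%.
Duty = ¥253,363.50 × 65.4% = ¥165,699.73.
Line 2 (0166.58.78, Serune, 539 kg, ¥67,870.88):
Base rate for 0166.58.78 is 18.5% + ¥3.12/kg.
0166.58.78 has an FTA preferential rate, but origin Serune is not Merune; base rate stands.
Additional duty on 0166.58.78 from Serune: +37.6%. Applied ad valorem rate: 18.5% + 37.6% = 56.1%.
Duty = ¥67,870.88 × 56.1% + 539 × ¥3.12 = ¥39,757.24.
Line 3 (3628.48.58, Serune, 3,319 units, ¥276,406.32):
Code 3628.48.58 is under a tariff-rate quota (threshold 4,922 units). Quantity 3,319 units is within the quota, so the in-quota rate 9% applies to the full value.
Duty = ¥276,406.32 × 9% = ¥24,876.57.
Total = ¥165,699.73 + ¥39,757.24 + ¥24,876.57 = ¥230,333.54.

¥230,333.54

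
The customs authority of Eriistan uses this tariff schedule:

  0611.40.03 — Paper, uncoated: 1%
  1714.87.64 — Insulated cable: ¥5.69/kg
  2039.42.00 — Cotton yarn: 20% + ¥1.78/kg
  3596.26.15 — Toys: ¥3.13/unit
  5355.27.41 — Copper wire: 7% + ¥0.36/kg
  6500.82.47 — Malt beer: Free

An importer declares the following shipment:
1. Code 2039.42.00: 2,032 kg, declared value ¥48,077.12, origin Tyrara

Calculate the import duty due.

Line 1 (2039.42.00, Tyrara, 2,032 kg, ¥48,077.12):
Base rate for 2039.42.00 is 20% + ¥1.78/kg.
Duty = ¥48,077.12 × 20% + 2,032 × ¥1.78 = ¥13,232.38.

¥13,232.38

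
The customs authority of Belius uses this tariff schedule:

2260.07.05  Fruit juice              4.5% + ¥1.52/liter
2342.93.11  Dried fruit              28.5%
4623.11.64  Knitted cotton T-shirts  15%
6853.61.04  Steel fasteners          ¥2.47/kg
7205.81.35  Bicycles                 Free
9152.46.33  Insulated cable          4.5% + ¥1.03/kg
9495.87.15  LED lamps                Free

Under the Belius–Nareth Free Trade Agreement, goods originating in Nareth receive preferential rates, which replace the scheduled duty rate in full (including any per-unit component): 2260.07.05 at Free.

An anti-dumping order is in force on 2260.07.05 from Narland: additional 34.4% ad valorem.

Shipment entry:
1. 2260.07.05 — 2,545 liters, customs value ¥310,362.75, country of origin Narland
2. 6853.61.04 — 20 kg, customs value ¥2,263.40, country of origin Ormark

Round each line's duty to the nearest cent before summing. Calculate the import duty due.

Line 1 (2260.07.05, Narland, 2,545 liters, ¥310,362.75):
Base rate for 2260.07.05 is 4.5% + ¥1.52/liter.
2260.07.05 has an FTA preferential rate, but origin Narland is not Nareth; base rate stands.
Additional duty on 2260.07.05 from Narland: +34.4%. Applied ad valorem rate: 4.5% + 34.4% = 38.9%.
Duty = ¥310,362.75 × 38.9% + 2,545 × ¥1.52 = ¥124,599.51.
Line 2 (6853.61.04, Ormark, 20 kg, ¥2,263.40):
Base rate for 6853.61.04 is ¥2.47/kg.
Duty = 20 × ¥2.47 = ¥49.40.
Total = ¥124,599.51 + ¥49.40 = ¥124,648.91.

¥124,648.91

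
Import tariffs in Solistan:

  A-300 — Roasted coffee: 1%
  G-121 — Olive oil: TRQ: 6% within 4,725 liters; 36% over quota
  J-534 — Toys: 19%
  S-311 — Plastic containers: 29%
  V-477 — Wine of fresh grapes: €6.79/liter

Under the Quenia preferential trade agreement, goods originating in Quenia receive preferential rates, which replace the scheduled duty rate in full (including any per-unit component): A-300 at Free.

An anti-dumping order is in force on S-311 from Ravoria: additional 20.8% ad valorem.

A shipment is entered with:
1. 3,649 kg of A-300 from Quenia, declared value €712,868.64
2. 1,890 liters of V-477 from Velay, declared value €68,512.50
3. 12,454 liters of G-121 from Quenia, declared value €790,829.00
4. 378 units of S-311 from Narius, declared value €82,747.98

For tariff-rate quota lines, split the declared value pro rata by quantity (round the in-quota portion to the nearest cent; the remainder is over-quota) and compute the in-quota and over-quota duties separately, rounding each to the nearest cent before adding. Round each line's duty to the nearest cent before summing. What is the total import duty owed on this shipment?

Line 1 (A-300, Quenia, 3,649 kg, €712,868.64):
Base rate for A-300 is 1%.
Origin Quenia qualifies under the Solistan–Quenia agreement and A-300 is covered: preferential rate Free applies instead.
Duty = €712,868.64 × 0% = €0.00.
Line 2 (V-477, Velay, 1,890 liters, €68,512.50):
Base rate for V-477 is €6.79/liter.
Duty = 1,890 × €6.79 = €12,833.10.
Line 3 (G-121, Quenia, 12,454 liters, €790,829.00):
Code G-121 is under a tariff-rate quota (threshold 4,725 liters). In-quota: 4,725 liters at 6%; over-quota: 7,729 liters at 36%.
Pro-rata value split: in-quota = €790,829.00 × 4,725/12,454 = €300,037.50; over-quota = €790,829.00 − €300,037.50 = €490,791.50.
In-quota duty = €300,037.50 × 6% = €18,002.25. Over-quota duty = €490,791.50 × 36% = €176,684.94.
Line duty = €18,002.25 + €176,684.94 = €194,687.19.
Line 4 (S-311, Narius, 378 units, €82,747.98):
Base rate for S-311 is 29%.
The additional-duty order on S-311 targets Ravoria, not Narius; it does not apply.
Duty = €82,747.98 × 29% = €23,996.91.
Total = €0.00 + €12,833.10 + €194,687.19 + €23,996.91 = €231,517.20.

€231,517.20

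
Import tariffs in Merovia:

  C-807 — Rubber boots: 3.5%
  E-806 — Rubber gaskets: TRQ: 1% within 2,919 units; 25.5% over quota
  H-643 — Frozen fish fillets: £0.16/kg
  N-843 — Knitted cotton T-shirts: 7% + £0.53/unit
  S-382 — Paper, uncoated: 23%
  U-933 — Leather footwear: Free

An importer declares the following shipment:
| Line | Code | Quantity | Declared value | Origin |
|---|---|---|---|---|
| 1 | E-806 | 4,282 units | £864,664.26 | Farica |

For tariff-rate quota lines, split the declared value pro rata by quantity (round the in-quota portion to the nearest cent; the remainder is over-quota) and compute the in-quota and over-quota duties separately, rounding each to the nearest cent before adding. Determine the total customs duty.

£76,078.14

Line 1 (E-806, Farica, 4,282 units, £864,664.26):
Code E-806 is under a tariff-rate quota (threshold 2,919 units). In-quota: 2,919 units at 1%; over-quota: 1,363 units at 25.5%.
Pro-rata value split: in-quota = £864,664.26 × 2,919/4,282 = £589,433.67; over-quota = £864,664.26 − £589,433.67 = £275,230.59.
In-quota duty = £589,433.67 × 1% = £5,894.34. Over-quota duty = £275,230.59 × 25.5% = £70,183.80.
Line duty = £5,894.34 + £70,183.80 = £76,078.14.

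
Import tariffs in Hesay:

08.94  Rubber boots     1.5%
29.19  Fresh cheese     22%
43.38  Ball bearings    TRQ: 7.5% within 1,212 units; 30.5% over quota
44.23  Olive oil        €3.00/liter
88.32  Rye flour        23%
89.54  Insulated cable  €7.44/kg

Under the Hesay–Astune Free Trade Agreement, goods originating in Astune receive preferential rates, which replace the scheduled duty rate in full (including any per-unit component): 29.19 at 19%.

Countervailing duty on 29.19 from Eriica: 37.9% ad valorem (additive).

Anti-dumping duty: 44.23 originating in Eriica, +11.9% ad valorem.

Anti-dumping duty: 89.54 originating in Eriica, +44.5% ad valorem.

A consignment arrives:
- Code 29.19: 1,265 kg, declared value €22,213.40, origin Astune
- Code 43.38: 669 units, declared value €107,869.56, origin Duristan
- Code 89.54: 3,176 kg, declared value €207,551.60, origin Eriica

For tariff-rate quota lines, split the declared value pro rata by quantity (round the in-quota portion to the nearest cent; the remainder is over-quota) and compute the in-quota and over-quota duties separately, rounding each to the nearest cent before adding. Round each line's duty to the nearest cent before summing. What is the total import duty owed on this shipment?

Line 1 (29.19, Astune, 1,265 kg, €22,213.40):
Base rate for 29.19 is 22%.
Origin Astune qualifies under the Hesay–Astune agreement and 29.19 is covered: preferential rate 19% applies instead.
The additional-duty order on 29.19 targets Eriica, not Astune; it does not apply.
Duty = €22,213.40 × 19% = €4,220.55.
Line 2 (43.38, Duristan, 669 units, €107,869.56):
Code 43.38 is under a tariff-rate quota (threshold 1,212 units). Quantity 669 units is within the quota, so the in-quota rate 7.5% applies to the full value.
Duty = €107,869.56 × 7.5% = €8,090.22.
Line 3 (89.54, Eriica, 3,176 kg, €207,551.60):
Base rate for 89.54 is €7.44/kg.
Additional duty on 89.54 from Eriica: +44.5% ad valorem. Applied ad valorem rate = 44.5%.
Duty = €207,551.60 × 44.5% + 3,176 × €7.44 = €115,989.90.
Total = €4,220.55 + €8,090.22 + €115,989.90 = €128,300.67.

€128,300.67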